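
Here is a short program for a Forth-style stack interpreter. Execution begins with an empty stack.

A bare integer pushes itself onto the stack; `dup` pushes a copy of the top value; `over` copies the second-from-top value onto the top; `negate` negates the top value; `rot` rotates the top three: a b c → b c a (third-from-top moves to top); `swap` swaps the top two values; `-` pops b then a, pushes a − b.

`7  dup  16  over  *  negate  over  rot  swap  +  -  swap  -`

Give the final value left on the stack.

7      → [7]
dup    → [7, 7]
16     → [7, 7, 16]
over   → [7, 7, 16, 7]
*      → [7, 7, 112]
negate → [7, 7, -112]
over   → [7, 7, -112, 7]
rot    → [7, -112, 7, 7]
swap   → [7, -112, 7, 7]
+      → [7, -112, 14]
-      → [7, -126]
swap   → [-126, 7]
-      → [-133]

-133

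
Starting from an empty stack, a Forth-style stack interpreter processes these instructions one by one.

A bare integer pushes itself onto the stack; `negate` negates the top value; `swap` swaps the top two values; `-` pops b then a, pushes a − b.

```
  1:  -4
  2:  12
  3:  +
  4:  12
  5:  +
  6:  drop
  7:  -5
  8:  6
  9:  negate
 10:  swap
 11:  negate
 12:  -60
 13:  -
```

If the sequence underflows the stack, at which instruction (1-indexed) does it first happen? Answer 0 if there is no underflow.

-4      [-4]
12      [-4, 12]
+       [8]
12      [8, 12]
+       [20]
drop    []
-5      [-5]
6       [-5, 6]
negate  [-5, -6]
swap    [-6, -5]
negate  [-6, 5]
-60     [-6, 5, -60]
-       [-6, 65]

0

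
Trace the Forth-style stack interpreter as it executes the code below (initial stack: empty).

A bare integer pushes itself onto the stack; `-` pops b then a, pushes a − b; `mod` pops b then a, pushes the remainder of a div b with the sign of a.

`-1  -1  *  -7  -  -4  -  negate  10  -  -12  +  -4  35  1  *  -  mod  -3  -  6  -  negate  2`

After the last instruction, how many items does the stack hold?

-1     → [-1]
-1     → [-1, -1]
*      → [1]
-7     → [1, -7]
-      → [8]
-4     → [8, -4]
-      → [12]
negate → [-12]
10     → [-12, 10]
-      → [-22]
-12    → [-22, -12]
+      → [-34]
-4     → [-34, -4]
35     → [-34, -4, 35]
1      → [-34, -4, 35, 1]
*      → [-34, -4, 35]
-      → [-34, -39]
mod    → [-34]
-3     → [-34, -3]
-      → [-31]
6      → [-31, 6]
-      → [-37]
negate → [37]
2      → [37, 2]

2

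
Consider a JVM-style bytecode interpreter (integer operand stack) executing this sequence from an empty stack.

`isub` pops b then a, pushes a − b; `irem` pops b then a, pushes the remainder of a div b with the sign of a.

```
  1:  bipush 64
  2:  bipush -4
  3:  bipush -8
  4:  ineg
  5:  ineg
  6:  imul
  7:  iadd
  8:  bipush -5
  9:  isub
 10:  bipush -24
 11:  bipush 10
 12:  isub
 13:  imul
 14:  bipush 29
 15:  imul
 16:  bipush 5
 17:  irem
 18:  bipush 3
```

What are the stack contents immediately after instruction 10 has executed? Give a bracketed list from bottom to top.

[101, -24]

bipush 64   64
bipush -4   64 -4
bipush -8   64 -4 -8
ineg        64 -4 8
ineg        64 -4 -8
imul        64 32
iadd        96
bipush -5   96 -5
isub        101
bipush -24  101 -24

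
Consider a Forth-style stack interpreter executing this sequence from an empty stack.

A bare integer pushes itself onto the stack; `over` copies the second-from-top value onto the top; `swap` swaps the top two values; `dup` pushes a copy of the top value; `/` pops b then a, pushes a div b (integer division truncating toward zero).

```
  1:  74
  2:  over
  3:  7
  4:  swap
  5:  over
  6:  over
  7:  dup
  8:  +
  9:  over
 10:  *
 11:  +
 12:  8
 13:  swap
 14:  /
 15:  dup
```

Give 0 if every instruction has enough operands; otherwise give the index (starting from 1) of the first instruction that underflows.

74  74
over  — needs 2 operands, stack has 1 → underflow

2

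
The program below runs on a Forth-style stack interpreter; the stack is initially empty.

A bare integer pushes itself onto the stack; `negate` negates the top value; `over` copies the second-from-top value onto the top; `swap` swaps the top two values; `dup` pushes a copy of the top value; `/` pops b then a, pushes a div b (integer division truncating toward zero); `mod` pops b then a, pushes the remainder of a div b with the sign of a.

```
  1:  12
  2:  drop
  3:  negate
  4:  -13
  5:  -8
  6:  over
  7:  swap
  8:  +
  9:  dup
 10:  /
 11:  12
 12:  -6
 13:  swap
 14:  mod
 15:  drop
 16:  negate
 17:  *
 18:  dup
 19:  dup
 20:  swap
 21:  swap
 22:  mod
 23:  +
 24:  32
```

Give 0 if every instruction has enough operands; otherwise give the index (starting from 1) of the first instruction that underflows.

12   -> 12
drop -> (empty)
negate  — needs 1 operand, stack has 0 → underflow

3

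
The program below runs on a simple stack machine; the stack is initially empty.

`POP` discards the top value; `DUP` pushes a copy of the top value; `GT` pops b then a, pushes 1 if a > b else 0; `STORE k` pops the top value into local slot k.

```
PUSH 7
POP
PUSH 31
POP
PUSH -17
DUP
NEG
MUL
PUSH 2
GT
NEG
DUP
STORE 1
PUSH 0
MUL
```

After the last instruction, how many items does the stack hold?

1

PUSH 7   -> 7
POP      -> (empty)
PUSH 31  -> 31
POP      -> (empty)
PUSH -17 -> -17
DUP      -> -17 -17
NEG      -> -17 17
MUL      -> -289
PUSH 2   -> -289 2
GT       -> 0
NEG      -> 0
DUP      -> 0 0
STORE 1  -> 0
PUSH 0   -> 0 0
MUL      -> 0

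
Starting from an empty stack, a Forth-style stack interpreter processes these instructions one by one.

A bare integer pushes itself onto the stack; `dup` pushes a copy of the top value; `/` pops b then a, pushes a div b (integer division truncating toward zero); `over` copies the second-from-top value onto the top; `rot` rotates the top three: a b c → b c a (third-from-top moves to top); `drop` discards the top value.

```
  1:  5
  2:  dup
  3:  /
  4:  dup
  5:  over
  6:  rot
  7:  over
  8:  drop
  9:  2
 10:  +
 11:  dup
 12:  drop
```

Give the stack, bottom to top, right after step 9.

5    : [5]
dup  : [5, 5]
/    : [1]
dup  : [1, 1]
over : [1, 1, 1]
rot  : [1, 1, 1]
over : [1, 1, 1, 1]
drop : [1, 1, 1]
2    : [1, 1, 1, 2]

[1, 1, 1, 2]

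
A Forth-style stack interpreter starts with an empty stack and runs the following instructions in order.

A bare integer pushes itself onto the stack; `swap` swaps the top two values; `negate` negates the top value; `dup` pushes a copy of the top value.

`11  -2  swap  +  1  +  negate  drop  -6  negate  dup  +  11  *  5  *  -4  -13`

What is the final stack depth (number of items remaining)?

3

11     → [11]
-2     → [11, -2]
swap   → [-2, 11]
+      → [9]
1      → [9, 1]
+      → [10]
negate → [-10]
drop   → []
-6     → [-6]
negate → [6]
dup    → [6, 6]
+      → [12]
11     → [12, 11]
*      → [132]
5      → [132, 5]
*      → [660]
-4     → [660, -4]
-13    → [660, -4, -13]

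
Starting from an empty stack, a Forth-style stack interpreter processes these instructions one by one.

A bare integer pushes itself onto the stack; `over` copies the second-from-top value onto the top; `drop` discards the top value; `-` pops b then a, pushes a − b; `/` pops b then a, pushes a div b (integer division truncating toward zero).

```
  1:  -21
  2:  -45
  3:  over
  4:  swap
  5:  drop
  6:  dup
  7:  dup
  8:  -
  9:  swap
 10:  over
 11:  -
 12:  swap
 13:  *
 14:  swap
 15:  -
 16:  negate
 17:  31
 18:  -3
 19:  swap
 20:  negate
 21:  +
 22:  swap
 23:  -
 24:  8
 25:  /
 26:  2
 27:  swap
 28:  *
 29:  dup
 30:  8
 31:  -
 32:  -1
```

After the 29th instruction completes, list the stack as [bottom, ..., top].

-21    : -21
-45    : -21 -45
over   : -21 -45 -21
swap   : -21 -21 -45
drop   : -21 -21
dup    : -21 -21 -21
dup    : -21 -21 -21 -21
-      : -21 -21 0
swap   : -21 0 -21
over   : -21 0 -21 0
-      : -21 0 -21
swap   : -21 -21 0
*      : -21 0
swap   : 0 -21
-      : 21
negate : -21
31     : -21 31
-3     : -21 31 -3
swap   : -21 -3 31
negate : -21 -3 -31
+      : -21 -34
swap   : -34 -21
-      : -13
8      : -13 8
/      : -1
2      : -1 2
swap   : 2 -1
*      : -2
dup    : -2 -2

[-2, -2]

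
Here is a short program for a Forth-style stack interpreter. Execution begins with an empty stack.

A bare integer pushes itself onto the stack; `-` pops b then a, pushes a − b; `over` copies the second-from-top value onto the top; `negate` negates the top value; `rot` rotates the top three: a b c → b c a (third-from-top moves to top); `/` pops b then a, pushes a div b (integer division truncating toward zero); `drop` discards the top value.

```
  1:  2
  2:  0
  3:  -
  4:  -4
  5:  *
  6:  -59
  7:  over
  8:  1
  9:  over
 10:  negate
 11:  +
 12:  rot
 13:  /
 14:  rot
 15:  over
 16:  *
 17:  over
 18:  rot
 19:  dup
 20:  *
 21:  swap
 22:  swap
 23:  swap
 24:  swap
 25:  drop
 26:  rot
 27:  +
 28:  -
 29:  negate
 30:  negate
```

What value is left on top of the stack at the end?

2      -> 2
0      -> 2 0
-      -> 2
-4     -> 2 -4
*      -> -8
-59    -> -8 -59
over   -> -8 -59 -8
1      -> -8 -59 -8 1
over   -> -8 -59 -8 1 -8
negate -> -8 -59 -8 1 8
+      -> -8 -59 -8 9
rot    -> -8 -8 9 -59
/      -> -8 -8 0
rot    -> -8 0 -8
over   -> -8 0 -8 0
*      -> -8 0 0
over   -> -8 0 0 0
rot    -> -8 0 0 0
dup    -> -8 0 0 0 0
*      -> -8 0 0 0
swap   -> -8 0 0 0
swap   -> -8 0 0 0
swap   -> -8 0 0 0
swap   -> -8 0 0 0
drop   -> -8 0 0
rot    -> 0 0 -8
+      -> 0 -8
-      -> 8
negate -> -8
negate -> 8

8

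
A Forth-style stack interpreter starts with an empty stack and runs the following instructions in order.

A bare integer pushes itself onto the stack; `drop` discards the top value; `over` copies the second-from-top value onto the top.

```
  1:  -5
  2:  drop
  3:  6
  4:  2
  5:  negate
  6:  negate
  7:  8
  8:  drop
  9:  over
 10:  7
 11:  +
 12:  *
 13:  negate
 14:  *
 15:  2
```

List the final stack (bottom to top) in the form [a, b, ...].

-5     : [-5]
drop   : []
6      : [6]
2      : [6, 2]
negate : [6, -2]
negate : [6, 2]
8      : [6, 2, 8]
drop   : [6, 2]
over   : [6, 2, 6]
7      : [6, 2, 6, 7]
+      : [6, 2, 13]
*      : [6, 26]
negate : [6, -26]
*      : [-156]
2      : [-156, 2]

[-156, 2]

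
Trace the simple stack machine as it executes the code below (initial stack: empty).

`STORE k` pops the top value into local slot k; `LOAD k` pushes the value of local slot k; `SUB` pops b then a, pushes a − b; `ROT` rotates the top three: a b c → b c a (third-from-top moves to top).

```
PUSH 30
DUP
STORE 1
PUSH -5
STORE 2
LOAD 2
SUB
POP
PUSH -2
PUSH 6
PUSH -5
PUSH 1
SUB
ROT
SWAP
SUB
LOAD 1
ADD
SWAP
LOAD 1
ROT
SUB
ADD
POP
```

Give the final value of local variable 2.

-5

PUSH 30 → 30
DUP     → 30 30
STORE 1 → 30
PUSH -5 → 30 -5
STORE 2 → 30
LOAD 2  → 30 -5
SUB     → 35
POP     → (empty)
PUSH -2 → -2
PUSH 6  → -2 6
PUSH -5 → -2 6 -5
PUSH 1  → -2 6 -5 1
SUB     → -2 6 -6
ROT     → 6 -6 -2
SWAP    → 6 -2 -6
SUB     → 6 4
LOAD 1  → 6 4 30
ADD     → 6 34
SWAP    → 34 6
LOAD 1  → 34 6 30
ROT     → 6 30 34
SUB     → 6 -4
ADD     → 2
POP     → (empty)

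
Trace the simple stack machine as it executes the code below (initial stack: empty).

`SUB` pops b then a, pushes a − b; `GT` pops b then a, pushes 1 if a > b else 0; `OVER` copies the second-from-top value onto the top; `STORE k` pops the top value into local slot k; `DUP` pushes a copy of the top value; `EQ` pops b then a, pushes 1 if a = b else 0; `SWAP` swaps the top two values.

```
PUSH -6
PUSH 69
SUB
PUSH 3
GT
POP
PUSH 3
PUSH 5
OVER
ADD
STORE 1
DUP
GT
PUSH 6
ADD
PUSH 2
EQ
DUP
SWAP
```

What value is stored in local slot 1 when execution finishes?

8

PUSH -6 → [-6]
PUSH 69 → [-6, 69]
SUB     → [-75]
PUSH 3  → [-75, 3]
GT      → [0]
POP     → []
PUSH 3  → [3]
PUSH 5  → [3, 5]
OVER    → [3, 5, 3]
ADD     → [3, 8]
STORE 1 → [3]
DUP     → [3, 3]
GT      → [0]
PUSH 6  → [0, 6]
ADD     → [6]
PUSH 2  → [6, 2]
EQ      → [0]
DUP     → [0, 0]
SWAP    → [0, 0]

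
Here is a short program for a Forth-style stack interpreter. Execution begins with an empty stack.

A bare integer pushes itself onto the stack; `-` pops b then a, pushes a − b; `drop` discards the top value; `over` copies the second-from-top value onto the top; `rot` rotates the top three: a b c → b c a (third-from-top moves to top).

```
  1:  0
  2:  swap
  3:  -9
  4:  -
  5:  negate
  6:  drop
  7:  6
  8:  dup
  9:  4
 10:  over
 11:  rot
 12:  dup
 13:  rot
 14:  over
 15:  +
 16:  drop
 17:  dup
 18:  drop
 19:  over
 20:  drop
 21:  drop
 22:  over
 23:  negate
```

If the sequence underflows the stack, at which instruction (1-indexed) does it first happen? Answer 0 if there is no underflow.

2

0  0
swap  — needs 2 operands, stack has 1 → underflow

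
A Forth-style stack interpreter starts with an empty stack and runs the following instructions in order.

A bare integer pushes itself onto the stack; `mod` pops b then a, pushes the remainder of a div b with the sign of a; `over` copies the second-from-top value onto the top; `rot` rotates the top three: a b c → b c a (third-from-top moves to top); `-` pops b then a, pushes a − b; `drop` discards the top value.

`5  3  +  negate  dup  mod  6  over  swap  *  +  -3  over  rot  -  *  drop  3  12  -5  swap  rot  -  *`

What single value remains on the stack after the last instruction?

-45

5      -> 5
3      -> 5 3
+      -> 8
negate -> -8
dup    -> -8 -8
mod    -> 0
6      -> 0 6
over   -> 0 6 0
swap   -> 0 0 6
*      -> 0 0
+      -> 0
-3     -> 0 -3
over   -> 0 -3 0
rot    -> -3 0 0
-      -> -3 0
*      -> 0
drop   -> (empty)
3      -> 3
12     -> 3 12
-5     -> 3 12 -5
swap   -> 3 -5 12
rot    -> -5 12 3
-      -> -5 9
*      -> -45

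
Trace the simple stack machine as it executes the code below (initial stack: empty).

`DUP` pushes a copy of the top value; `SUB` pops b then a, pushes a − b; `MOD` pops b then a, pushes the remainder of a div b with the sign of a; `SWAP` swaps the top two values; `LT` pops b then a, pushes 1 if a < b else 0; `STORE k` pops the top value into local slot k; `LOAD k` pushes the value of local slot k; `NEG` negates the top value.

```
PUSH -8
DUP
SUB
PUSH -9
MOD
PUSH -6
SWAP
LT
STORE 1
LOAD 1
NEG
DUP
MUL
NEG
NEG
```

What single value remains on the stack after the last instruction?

1

PUSH -8 : [-8]
DUP     : [-8, -8]
SUB     : [0]
PUSH -9 : [0, -9]
MOD     : [0]
PUSH -6 : [0, -6]
SWAP    : [-6, 0]
LT      : [1]
STORE 1 : []
LOAD 1  : [1]
NEG     : [-1]
DUP     : [-1, -1]
MUL     : [1]
NEG     : [-1]
NEG     : [1]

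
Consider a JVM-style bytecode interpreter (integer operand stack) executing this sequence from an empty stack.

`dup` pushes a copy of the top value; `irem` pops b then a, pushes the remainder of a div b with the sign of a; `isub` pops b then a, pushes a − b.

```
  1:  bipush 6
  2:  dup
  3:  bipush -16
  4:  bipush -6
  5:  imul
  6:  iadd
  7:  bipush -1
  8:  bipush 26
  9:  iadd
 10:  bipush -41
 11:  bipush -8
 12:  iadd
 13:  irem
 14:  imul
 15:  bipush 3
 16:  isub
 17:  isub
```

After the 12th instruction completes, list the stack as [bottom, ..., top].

bipush 6    6
dup         6 6
bipush -16  6 6 -16
bipush -6   6 6 -16 -6
imul        6 6 96
iadd        6 102
bipush -1   6 102 -1
bipush 26   6 102 -1 26
iadd        6 102 25
bipush -41  6 102 25 -41
bipush -8   6 102 25 -41 -8
iadd        6 102 25 -49

[6, 102, 25, -49]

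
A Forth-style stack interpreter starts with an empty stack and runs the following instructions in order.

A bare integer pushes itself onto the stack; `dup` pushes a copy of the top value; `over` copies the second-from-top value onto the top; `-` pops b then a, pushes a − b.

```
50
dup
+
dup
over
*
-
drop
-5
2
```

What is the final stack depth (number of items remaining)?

2

50   : [50]
dup  : [50, 50]
+    : [100]
dup  : [100, 100]
over : [100, 100, 100]
*    : [100, 10000]
-    : [-9900]
drop : []
-5   : [-5]
2    : [-5, 2]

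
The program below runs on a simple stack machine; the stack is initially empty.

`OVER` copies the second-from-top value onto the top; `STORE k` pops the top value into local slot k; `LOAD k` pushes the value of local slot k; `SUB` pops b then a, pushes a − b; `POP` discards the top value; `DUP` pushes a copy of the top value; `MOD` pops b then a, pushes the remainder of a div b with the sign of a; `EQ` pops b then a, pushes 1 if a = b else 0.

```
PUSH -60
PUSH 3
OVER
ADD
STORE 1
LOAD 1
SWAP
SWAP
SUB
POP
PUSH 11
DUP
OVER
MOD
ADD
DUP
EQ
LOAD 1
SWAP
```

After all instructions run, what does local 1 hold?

-57

PUSH -60 -> [-60]
PUSH 3   -> [-60, 3]
OVER     -> [-60, 3, -60]
ADD      -> [-60, -57]
STORE 1  -> [-60]
LOAD 1   -> [-60, -57]
SWAP     -> [-57, -60]
SWAP     -> [-60, -57]
SUB      -> [-3]
POP      -> []
PUSH 11  -> [11]
DUP      -> [11, 11]
OVER     -> [11, 11, 11]
MOD      -> [11, 0]
ADD      -> [11]
DUP      -> [11, 11]
EQ       -> [1]
LOAD 1   -> [1, -57]
SWAP     -> [-57, 1]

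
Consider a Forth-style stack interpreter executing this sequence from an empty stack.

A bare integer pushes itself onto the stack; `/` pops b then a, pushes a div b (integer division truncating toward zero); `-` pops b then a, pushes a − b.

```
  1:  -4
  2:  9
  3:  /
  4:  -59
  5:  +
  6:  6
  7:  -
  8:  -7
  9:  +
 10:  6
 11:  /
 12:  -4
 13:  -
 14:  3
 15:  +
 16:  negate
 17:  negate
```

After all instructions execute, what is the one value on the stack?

-4     → [-4]
9      → [-4, 9]
/      → [0]
-59    → [0, -59]
+      → [-59]
6      → [-59, 6]
-      → [-65]
-7     → [-65, -7]
+      → [-72]
6      → [-72, 6]
/      → [-12]
-4     → [-12, -4]
-      → [-8]
3      → [-8, 3]
+      → [-5]
negate → [5]
negate → [-5]

-5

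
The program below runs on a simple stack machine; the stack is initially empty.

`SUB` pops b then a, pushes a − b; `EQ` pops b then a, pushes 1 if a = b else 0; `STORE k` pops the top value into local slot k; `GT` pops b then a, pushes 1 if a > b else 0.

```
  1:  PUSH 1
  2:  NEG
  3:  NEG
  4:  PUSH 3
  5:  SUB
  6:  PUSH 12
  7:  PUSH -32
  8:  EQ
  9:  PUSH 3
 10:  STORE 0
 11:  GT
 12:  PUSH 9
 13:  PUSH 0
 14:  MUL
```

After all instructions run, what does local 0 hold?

3

PUSH 1   : 1
NEG      : -1
NEG      : 1
PUSH 3   : 1 3
SUB      : -2
PUSH 12  : -2 12
PUSH -32 : -2 12 -32
EQ       : -2 0
PUSH 3   : -2 0 3
STORE 0  : -2 0
GT       : 0
PUSH 9   : 0 9
PUSH 0   : 0 9 0
MUL      : 0 0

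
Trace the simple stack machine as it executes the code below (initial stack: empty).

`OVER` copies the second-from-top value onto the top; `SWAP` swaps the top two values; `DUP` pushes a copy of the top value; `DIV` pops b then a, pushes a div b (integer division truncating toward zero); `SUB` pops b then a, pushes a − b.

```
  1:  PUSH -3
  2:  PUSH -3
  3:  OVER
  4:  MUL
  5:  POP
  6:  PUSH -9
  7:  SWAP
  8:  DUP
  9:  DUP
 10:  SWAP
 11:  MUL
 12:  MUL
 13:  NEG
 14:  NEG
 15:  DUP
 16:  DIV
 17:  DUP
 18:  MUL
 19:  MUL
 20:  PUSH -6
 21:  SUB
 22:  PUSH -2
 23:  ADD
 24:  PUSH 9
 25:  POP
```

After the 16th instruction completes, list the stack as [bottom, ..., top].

[-9, 1]

PUSH -3  -3
PUSH -3  -3 -3
OVER     -3 -3 -3
MUL      -3 9
POP      -3
PUSH -9  -3 -9
SWAP     -9 -3
DUP      -9 -3 -3
DUP      -9 -3 -3 -3
SWAP     -9 -3 -3 -3
MUL      -9 -3 9
MUL      -9 -27
NEG      -9 27
NEG      -9 -27
DUP      -9 -27 -27
DIV      -9 1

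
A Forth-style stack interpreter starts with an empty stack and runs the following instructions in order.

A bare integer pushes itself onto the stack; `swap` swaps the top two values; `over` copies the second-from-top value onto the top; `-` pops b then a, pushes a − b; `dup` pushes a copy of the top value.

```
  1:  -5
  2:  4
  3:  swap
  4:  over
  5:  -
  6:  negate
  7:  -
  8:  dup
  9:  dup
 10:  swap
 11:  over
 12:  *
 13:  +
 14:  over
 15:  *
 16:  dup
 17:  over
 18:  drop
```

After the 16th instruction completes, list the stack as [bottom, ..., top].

-5     -> -5
4      -> -5 4
swap   -> 4 -5
over   -> 4 -5 4
-      -> 4 -9
negate -> 4 9
-      -> -5
dup    -> -5 -5
dup    -> -5 -5 -5
swap   -> -5 -5 -5
over   -> -5 -5 -5 -5
*      -> -5 -5 25
+      -> -5 20
over   -> -5 20 -5
*      -> -5 -100
dup    -> -5 -100 -100

[-5, -100, -100]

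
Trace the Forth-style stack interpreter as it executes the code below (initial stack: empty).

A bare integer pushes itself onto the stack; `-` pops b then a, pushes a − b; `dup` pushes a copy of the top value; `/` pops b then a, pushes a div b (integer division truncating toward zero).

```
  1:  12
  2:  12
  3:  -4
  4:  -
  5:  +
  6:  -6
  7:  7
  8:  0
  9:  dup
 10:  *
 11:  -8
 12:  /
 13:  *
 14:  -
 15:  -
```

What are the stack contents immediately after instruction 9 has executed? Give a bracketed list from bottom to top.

[28, -6, 7, 0, 0]

12  → 12
12  → 12 12
-4  → 12 12 -4
-   → 12 16
+   → 28
-6  → 28 -6
7   → 28 -6 7
0   → 28 -6 7 0
dup → 28 -6 7 0 0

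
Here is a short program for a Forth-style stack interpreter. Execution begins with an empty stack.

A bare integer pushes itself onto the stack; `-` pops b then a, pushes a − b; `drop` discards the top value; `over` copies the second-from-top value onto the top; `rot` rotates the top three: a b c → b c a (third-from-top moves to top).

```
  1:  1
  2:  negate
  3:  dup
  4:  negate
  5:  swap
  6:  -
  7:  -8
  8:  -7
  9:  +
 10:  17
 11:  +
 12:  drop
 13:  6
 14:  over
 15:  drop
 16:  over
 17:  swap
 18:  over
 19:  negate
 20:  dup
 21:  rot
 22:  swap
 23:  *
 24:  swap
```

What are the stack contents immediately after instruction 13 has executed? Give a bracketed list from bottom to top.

1       1
negate  -1
dup     -1 -1
negate  -1 1
swap    1 -1
-       2
-8      2 -8
-7      2 -8 -7
+       2 -15
17      2 -15 17
+       2 2
drop    2
6       2 6

[2, 6]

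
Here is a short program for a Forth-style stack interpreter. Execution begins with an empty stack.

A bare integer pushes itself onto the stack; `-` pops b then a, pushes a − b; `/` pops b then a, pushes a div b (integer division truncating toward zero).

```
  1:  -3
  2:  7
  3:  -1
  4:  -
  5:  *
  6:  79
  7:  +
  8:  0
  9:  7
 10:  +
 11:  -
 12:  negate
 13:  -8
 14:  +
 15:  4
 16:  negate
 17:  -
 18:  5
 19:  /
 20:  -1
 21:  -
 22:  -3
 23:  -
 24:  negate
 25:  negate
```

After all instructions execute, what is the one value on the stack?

-3     → -3
7      → -3 7
-1     → -3 7 -1
-      → -3 8
*      → -24
79     → -24 79
+      → 55
0      → 55 0
7      → 55 0 7
+      → 55 7
-      → 48
negate → -48
-8     → -48 -8
+      → -56
4      → -56 4
negate → -56 -4
-      → -52
5      → -52 5
/      → -10
-1     → -10 -1
-      → -9
-3     → -9 -3
-      → -6
negate → 6
negate → -6

-6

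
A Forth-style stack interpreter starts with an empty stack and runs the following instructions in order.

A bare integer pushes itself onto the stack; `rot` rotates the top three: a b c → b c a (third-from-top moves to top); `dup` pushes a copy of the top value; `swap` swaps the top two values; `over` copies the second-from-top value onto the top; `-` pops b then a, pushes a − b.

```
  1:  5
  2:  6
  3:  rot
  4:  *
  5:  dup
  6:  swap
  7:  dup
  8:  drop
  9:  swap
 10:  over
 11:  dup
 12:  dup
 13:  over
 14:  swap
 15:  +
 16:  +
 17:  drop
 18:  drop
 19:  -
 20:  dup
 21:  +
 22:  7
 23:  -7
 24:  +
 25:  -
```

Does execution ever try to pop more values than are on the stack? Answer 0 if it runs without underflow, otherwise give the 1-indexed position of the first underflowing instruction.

5  5
6  5 6
rot  — needs 3 operands, stack has 2 → underflow

3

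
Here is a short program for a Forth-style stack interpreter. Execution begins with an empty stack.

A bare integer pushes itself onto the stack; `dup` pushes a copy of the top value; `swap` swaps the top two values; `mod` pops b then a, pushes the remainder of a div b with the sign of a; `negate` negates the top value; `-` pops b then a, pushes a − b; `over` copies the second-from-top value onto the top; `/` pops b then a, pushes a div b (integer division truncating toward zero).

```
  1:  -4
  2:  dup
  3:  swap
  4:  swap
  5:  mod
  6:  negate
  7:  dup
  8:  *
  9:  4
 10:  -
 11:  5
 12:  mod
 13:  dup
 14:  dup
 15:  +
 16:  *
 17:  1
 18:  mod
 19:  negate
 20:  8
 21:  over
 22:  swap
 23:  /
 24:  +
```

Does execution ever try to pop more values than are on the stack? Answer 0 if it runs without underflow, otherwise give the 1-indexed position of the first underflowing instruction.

-4     : [-4]
dup    : [-4, -4]
swap   : [-4, -4]
swap   : [-4, -4]
mod    : [0]
negate : [0]
dup    : [0, 0]
*      : [0]
4      : [0, 4]
-      : [-4]
5      : [-4, 5]
mod    : [-4]
dup    : [-4, -4]
dup    : [-4, -4, -4]
+      : [-4, -8]
*      : [32]
1      : [32, 1]
mod    : [0]
negate : [0]
8      : [0, 8]
over   : [0, 8, 0]
swap   : [0, 0, 8]
/      : [0, 0]
+      : [0]

0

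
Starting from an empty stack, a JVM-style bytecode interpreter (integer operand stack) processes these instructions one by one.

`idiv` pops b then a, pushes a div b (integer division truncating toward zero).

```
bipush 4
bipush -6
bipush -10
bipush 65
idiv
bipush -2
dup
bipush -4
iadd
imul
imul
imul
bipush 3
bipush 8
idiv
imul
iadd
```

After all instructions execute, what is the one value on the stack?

4

bipush 4    4
bipush -6   4 -6
bipush -10  4 -6 -10
bipush 65   4 -6 -10 65
idiv        4 -6 0
bipush -2   4 -6 0 -2
dup         4 -6 0 -2 -2
bipush -4   4 -6 0 -2 -2 -4
iadd        4 -6 0 -2 -6
imul        4 -6 0 12
imul        4 -6 0
imul        4 0
bipush 3    4 0 3
bipush 8    4 0 3 8
idiv        4 0 0
imul        4 0
iadd        4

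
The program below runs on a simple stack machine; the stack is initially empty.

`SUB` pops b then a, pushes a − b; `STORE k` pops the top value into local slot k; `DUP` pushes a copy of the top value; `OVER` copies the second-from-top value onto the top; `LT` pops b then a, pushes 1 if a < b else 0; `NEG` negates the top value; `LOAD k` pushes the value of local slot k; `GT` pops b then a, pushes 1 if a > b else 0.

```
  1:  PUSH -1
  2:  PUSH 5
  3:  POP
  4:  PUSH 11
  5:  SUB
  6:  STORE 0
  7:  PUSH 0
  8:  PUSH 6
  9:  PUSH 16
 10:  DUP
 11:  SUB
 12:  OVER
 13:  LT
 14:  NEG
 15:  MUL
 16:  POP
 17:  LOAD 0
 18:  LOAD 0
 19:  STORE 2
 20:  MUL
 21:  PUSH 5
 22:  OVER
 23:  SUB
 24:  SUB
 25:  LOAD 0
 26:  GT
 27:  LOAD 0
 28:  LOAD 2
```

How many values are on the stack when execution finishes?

PUSH -1 → [-1]
PUSH 5  → [-1, 5]
POP     → [-1]
PUSH 11 → [-1, 11]
SUB     → [-12]
STORE 0 → []
PUSH 0  → [0]
PUSH 6  → [0, 6]
PUSH 16 → [0, 6, 16]
DUP     → [0, 6, 16, 16]
SUB     → [0, 6, 0]
OVER    → [0, 6, 0, 6]
LT      → [0, 6, 1]
NEG     → [0, 6, -1]
MUL     → [0, -6]
POP     → [0]
LOAD 0  → [0, -12]
LOAD 0  → [0, -12, -12]
STORE 2 → [0, -12]
MUL     → [0]
PUSH 5  → [0, 5]
OVER    → [0, 5, 0]
SUB     → [0, 5]
SUB     → [-5]
LOAD 0  → [-5, -12]
GT      → [1]
LOAD 0  → [1, -12]
LOAD 2  → [1, -12, -12]

3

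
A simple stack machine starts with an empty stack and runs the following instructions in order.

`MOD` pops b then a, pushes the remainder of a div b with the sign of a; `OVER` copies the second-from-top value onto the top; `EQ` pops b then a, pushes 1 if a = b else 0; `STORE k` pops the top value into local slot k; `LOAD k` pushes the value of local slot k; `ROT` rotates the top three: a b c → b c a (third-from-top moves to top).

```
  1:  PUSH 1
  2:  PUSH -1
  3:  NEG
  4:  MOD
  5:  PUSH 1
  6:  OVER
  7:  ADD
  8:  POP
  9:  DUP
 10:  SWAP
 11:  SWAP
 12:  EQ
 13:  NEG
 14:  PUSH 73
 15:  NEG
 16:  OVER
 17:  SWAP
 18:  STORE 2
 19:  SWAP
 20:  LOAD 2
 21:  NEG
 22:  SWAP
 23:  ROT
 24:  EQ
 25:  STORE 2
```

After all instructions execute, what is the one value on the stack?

PUSH 1  : 1
PUSH -1 : 1 -1
NEG     : 1 1
MOD     : 0
PUSH 1  : 0 1
OVER    : 0 1 0
ADD     : 0 1
POP     : 0
DUP     : 0 0
SWAP    : 0 0
SWAP    : 0 0
EQ      : 1
NEG     : -1
PUSH 73 : -1 73
NEG     : -1 -73
OVER    : -1 -73 -1
SWAP    : -1 -1 -73
STORE 2 : -1 -1
SWAP    : -1 -1
LOAD 2  : -1 -1 -73
NEG     : -1 -1 73
SWAP    : -1 73 -1
ROT     : 73 -1 -1
EQ      : 73 1
STORE 2 : 73

73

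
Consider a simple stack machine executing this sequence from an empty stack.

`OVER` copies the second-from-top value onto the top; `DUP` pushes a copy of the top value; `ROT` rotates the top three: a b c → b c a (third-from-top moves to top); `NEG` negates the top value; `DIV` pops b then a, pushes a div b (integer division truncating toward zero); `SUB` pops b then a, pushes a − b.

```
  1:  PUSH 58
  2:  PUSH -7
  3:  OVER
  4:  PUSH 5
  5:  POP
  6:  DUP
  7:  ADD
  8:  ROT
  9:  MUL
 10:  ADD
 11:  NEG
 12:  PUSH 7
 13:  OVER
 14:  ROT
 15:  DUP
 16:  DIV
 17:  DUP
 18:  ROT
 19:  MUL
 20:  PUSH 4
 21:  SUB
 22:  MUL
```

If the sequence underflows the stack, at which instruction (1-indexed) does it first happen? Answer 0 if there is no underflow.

0

PUSH 58 → [58]
PUSH -7 → [58, -7]
OVER    → [58, -7, 58]
PUSH 5  → [58, -7, 58, 5]
POP     → [58, -7, 58]
DUP     → [58, -7, 58, 58]
ADD     → [58, -7, 116]
ROT     → [-7, 116, 58]
MUL     → [-7, 6728]
ADD     → [6721]
NEG     → [-6721]
PUSH 7  → [-6721, 7]
OVER    → [-6721, 7, -6721]
ROT     → [7, -6721, -6721]
DUP     → [7, -6721, -6721, -6721]
DIV     → [7, -6721, 1]
DUP     → [7, -6721, 1, 1]
ROT     → [7, 1, 1, -6721]
MUL     → [7, 1, -6721]
PUSH 4  → [7, 1, -6721, 4]
SUB     → [7, 1, -6725]
MUL     → [7, -6725]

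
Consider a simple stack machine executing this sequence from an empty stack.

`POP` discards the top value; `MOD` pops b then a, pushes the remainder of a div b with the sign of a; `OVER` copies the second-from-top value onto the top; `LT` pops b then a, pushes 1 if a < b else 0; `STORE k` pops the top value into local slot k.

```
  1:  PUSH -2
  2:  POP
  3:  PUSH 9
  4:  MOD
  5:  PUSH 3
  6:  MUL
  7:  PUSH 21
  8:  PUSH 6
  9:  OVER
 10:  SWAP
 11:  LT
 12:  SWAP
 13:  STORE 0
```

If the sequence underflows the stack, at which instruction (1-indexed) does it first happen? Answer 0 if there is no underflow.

4

PUSH -2  -2
POP      (empty)
PUSH 9   9
MOD  — needs 2 operands, stack has 1 → underflow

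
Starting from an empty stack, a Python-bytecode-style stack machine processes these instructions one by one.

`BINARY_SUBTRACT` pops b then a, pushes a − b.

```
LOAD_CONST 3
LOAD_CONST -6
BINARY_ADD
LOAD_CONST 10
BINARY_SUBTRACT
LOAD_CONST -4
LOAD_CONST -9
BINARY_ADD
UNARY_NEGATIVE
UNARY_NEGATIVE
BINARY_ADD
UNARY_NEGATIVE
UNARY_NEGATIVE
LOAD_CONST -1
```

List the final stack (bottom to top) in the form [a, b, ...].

[-26, -1]

LOAD_CONST 3    : 3
LOAD_CONST -6   : 3 -6
BINARY_ADD      : -3
LOAD_CONST 10   : -3 10
BINARY_SUBTRACT : -13
LOAD_CONST -4   : -13 -4
LOAD_CONST -9   : -13 -4 -9
BINARY_ADD      : -13 -13
UNARY_NEGATIVE  : -13 13
UNARY_NEGATIVE  : -13 -13
BINARY_ADD      : -26
UNARY_NEGATIVE  : 26
UNARY_NEGATIVE  : -26
LOAD_CONST -1   : -26 -1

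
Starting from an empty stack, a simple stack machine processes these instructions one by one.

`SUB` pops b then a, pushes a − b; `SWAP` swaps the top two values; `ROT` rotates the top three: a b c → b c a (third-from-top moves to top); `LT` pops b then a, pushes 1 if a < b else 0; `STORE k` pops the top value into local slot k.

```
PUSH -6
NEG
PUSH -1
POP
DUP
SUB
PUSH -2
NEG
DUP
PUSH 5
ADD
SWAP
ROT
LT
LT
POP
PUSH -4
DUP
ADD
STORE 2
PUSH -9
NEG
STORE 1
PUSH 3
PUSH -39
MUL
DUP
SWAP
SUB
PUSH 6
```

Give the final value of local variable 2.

-8

PUSH -6  -> -6
NEG      -> 6
PUSH -1  -> 6 -1
POP      -> 6
DUP      -> 6 6
SUB      -> 0
PUSH -2  -> 0 -2
NEG      -> 0 2
DUP      -> 0 2 2
PUSH 5   -> 0 2 2 5
ADD      -> 0 2 7
SWAP     -> 0 7 2
ROT      -> 7 2 0
LT       -> 7 0
LT       -> 0
POP      -> (empty)
PUSH -4  -> -4
DUP      -> -4 -4
ADD      -> -8
STORE 2  -> (empty)
PUSH -9  -> -9
NEG      -> 9
STORE 1  -> (empty)
PUSH 3   -> 3
PUSH -39 -> 3 -39
MUL      -> -117
DUP      -> -117 -117
SWAP     -> -117 -117
SUB      -> 0
PUSH 6   -> 0 6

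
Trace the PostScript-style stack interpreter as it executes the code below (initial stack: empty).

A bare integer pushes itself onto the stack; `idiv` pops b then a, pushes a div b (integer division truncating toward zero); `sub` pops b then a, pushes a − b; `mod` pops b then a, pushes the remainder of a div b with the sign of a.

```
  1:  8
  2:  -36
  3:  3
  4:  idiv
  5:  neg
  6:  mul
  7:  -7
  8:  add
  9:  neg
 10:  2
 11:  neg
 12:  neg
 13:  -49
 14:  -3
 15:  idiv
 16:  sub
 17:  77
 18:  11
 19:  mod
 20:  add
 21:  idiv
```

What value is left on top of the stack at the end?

6

8    -> 8
-36  -> 8 -36
3    -> 8 -36 3
idiv -> 8 -12
neg  -> 8 12
mul  -> 96
-7   -> 96 -7
add  -> 89
neg  -> -89
2    -> -89 2
neg  -> -89 -2
neg  -> -89 2
-49  -> -89 2 -49
-3   -> -89 2 -49 -3
idiv -> -89 2 16
sub  -> -89 -14
77   -> -89 -14 77
11   -> -89 -14 77 11
mod  -> -89 -14 0
add  -> -89 -14
idiv -> 6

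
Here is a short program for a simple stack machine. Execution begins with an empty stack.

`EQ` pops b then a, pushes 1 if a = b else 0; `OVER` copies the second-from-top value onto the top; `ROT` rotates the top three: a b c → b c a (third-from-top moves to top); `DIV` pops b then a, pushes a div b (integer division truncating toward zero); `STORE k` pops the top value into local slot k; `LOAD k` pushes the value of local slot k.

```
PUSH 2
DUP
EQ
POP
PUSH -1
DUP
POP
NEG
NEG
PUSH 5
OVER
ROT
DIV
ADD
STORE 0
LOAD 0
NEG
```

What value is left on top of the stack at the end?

PUSH 2  → 2
DUP     → 2 2
EQ      → 1
POP     → (empty)
PUSH -1 → -1
DUP     → -1 -1
POP     → -1
NEG     → 1
NEG     → -1
PUSH 5  → -1 5
OVER    → -1 5 -1
ROT     → 5 -1 -1
DIV     → 5 1
ADD     → 6
STORE 0 → (empty)
LOAD 0  → 6
NEG     → -6

-6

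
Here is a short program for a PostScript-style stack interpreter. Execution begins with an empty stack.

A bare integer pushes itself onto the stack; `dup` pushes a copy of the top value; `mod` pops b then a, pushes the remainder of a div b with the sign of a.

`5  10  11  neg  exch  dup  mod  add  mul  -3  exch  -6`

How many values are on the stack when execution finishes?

3

5     [5]
10    [5, 10]
11    [5, 10, 11]
neg   [5, 10, -11]
exch  [5, -11, 10]
dup   [5, -11, 10, 10]
mod   [5, -11, 0]
add   [5, -11]
mul   [-55]
-3    [-55, -3]
exch  [-3, -55]
-6    [-3, -55, -6]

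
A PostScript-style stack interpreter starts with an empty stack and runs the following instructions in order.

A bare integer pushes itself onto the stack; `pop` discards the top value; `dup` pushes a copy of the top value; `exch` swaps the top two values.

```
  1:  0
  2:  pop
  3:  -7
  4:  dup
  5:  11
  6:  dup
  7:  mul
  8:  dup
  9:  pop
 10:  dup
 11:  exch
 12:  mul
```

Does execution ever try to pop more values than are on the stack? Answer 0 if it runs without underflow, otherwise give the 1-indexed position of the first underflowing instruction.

0    : [0]
pop  : []
-7   : [-7]
dup  : [-7, -7]
11   : [-7, -7, 11]
dup  : [-7, -7, 11, 11]
mul  : [-7, -7, 121]
dup  : [-7, -7, 121, 121]
pop  : [-7, -7, 121]
dup  : [-7, -7, 121, 121]
exch : [-7, -7, 121, 121]
mul  : [-7, -7, 14641]

0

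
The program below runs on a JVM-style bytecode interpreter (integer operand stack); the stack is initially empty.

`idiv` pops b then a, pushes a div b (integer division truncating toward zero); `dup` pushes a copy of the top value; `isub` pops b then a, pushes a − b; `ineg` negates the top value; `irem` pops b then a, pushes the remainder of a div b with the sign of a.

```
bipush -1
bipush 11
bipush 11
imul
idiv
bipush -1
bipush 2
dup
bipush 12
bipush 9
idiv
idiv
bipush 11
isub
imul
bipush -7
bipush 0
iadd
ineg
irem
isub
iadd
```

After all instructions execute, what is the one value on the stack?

3

bipush -1  [-1]
bipush 11  [-1, 11]
bipush 11  [-1, 11, 11]
imul       [-1, 121]
idiv       [0]
bipush -1  [0, -1]
bipush 2   [0, -1, 2]
dup        [0, -1, 2, 2]
bipush 12  [0, -1, 2, 2, 12]
bipush 9   [0, -1, 2, 2, 12, 9]
idiv       [0, -1, 2, 2, 1]
idiv       [0, -1, 2, 2]
bipush 11  [0, -1, 2, 2, 11]
isub       [0, -1, 2, -9]
imul       [0, -1, -18]
bipush -7  [0, -1, -18, -7]
bipush 0   [0, -1, -18, -7, 0]
iadd       [0, -1, -18, -7]
ineg       [0, -1, -18, 7]
irem       [0, -1, -4]
isub       [0, 3]
iadd       [3]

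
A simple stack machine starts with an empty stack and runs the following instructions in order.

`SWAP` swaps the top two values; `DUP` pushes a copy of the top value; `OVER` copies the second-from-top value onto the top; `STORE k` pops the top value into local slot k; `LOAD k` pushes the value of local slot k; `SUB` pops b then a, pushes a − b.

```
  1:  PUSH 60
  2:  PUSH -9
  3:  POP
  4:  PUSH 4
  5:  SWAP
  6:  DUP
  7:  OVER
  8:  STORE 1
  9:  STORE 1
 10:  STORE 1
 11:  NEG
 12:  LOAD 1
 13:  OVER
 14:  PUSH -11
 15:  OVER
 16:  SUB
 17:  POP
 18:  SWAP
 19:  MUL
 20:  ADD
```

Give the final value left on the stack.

PUSH 60  → 60
PUSH -9  → 60 -9
POP      → 60
PUSH 4   → 60 4
SWAP     → 4 60
DUP      → 4 60 60
OVER     → 4 60 60 60
STORE 1  → 4 60 60
STORE 1  → 4 60
STORE 1  → 4
NEG      → -4
LOAD 1   → -4 60
OVER     → -4 60 -4
PUSH -11 → -4 60 -4 -11
OVER     → -4 60 -4 -11 -4
SUB      → -4 60 -4 -7
POP      → -4 60 -4
SWAP     → -4 -4 60
MUL      → -4 -240
ADD      → -244

-244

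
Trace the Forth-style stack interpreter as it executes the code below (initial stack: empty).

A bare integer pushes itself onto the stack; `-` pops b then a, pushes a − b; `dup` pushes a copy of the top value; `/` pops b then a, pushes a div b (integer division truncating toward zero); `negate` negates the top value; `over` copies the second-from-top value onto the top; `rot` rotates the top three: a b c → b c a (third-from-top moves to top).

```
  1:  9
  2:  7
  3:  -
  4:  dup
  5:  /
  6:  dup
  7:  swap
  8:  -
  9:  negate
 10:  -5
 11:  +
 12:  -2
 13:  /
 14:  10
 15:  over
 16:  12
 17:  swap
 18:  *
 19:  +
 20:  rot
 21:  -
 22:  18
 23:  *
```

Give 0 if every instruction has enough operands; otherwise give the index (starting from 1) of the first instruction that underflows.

20

9      -> [9]
7      -> [9, 7]
-      -> [2]
dup    -> [2, 2]
/      -> [1]
dup    -> [1, 1]
swap   -> [1, 1]
-      -> [0]
negate -> [0]
-5     -> [0, -5]
+      -> [-5]
-2     -> [-5, -2]
/      -> [2]
10     -> [2, 10]
over   -> [2, 10, 2]
12     -> [2, 10, 2, 12]
swap   -> [2, 10, 12, 2]
*      -> [2, 10, 24]
+      -> [2, 34]
rot  — needs 3 operands, stack has 2 → underflow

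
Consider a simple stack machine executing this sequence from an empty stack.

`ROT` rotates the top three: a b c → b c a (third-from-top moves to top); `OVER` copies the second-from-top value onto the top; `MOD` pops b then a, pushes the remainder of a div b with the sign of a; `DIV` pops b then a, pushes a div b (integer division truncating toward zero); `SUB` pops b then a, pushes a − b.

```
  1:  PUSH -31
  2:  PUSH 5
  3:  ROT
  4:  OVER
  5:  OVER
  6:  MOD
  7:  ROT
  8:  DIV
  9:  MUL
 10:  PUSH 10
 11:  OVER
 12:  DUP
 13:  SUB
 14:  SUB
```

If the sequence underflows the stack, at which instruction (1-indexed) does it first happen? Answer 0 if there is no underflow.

3

PUSH -31 → -31
PUSH 5   → -31 5
ROT  — needs 3 operands, stack has 2 → underflow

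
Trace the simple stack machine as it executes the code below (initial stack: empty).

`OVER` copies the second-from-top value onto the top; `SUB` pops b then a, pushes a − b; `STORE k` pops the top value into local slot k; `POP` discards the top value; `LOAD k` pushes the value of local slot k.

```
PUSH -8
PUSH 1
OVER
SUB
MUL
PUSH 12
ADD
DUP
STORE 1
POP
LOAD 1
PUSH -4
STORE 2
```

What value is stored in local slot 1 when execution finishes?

PUSH -8 → -8
PUSH 1  → -8 1
OVER    → -8 1 -8
SUB     → -8 9
MUL     → -72
PUSH 12 → -72 12
ADD     → -60
DUP     → -60 -60
STORE 1 → -60
POP     → (empty)
LOAD 1  → -60
PUSH -4 → -60 -4
STORE 2 → -60

-60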